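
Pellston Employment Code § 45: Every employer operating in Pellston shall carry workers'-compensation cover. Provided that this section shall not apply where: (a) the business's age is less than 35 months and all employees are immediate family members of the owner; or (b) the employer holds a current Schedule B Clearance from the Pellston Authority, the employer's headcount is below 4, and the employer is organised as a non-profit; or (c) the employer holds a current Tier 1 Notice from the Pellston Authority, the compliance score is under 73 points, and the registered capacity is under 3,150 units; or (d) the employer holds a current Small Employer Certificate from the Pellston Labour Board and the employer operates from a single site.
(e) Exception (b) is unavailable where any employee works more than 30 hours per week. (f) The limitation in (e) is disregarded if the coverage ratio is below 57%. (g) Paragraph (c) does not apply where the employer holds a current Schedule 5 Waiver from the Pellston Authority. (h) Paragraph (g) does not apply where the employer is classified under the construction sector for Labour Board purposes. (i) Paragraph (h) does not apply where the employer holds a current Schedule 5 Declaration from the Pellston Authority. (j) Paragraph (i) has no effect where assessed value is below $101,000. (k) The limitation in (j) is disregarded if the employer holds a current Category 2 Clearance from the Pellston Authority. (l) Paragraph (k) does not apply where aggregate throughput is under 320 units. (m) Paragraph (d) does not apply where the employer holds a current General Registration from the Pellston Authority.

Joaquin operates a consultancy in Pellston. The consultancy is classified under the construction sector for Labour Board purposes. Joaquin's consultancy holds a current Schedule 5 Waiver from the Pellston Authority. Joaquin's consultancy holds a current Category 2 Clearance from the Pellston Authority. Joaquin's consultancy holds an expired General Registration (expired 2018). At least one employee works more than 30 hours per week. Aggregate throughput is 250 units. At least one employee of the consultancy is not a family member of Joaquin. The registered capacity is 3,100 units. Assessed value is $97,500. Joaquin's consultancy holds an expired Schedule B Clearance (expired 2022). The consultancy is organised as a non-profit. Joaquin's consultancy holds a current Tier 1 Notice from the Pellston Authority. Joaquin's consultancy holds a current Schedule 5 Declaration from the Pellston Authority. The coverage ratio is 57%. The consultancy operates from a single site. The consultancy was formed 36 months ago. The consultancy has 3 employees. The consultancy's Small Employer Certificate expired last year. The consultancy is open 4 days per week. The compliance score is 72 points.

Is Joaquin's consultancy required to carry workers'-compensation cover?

No — exception (c) applies; Joaquin's consultancy is not required to carry workers'-compensation cover.

Exception (a) requires that the business's age is less than 35 months; but the business's age is 36 months, not less than 35 months, so (a) is unavailable.
Exception (b) does not apply: no current Schedule B Clearance is held.
All of (c)'s requirements are met (a current Tier 1 Notice is held; the compliance score is 72 points, under the 73 points limit; the registered capacity is 3,100 units, under the 3,150 units limit). Considering the limiting provisions: (g) applies (a current Schedule 5 Waiver is held), but is overridden by (h): (h) operates against (g): the consultancy is classified under the construction sector. (i) would limit (h) — a current Schedule 5 Declaration is held — but (j) sets (i) aside: (j) applies — assessed value is $97,500, below the $101,000 limit. (k) would limit (j) — a current Category 2 Clearance is held — but (l) sets (k) aside: (l) operates against (k): aggregate throughput is 250 units, under the 320 units limit. So (c) applies.
Exception (d) requires that the employer holds a current Small Employer Certificate from the Pellston Labour Board; but the Small Employer Certificate has expired, so (d) is unavailable.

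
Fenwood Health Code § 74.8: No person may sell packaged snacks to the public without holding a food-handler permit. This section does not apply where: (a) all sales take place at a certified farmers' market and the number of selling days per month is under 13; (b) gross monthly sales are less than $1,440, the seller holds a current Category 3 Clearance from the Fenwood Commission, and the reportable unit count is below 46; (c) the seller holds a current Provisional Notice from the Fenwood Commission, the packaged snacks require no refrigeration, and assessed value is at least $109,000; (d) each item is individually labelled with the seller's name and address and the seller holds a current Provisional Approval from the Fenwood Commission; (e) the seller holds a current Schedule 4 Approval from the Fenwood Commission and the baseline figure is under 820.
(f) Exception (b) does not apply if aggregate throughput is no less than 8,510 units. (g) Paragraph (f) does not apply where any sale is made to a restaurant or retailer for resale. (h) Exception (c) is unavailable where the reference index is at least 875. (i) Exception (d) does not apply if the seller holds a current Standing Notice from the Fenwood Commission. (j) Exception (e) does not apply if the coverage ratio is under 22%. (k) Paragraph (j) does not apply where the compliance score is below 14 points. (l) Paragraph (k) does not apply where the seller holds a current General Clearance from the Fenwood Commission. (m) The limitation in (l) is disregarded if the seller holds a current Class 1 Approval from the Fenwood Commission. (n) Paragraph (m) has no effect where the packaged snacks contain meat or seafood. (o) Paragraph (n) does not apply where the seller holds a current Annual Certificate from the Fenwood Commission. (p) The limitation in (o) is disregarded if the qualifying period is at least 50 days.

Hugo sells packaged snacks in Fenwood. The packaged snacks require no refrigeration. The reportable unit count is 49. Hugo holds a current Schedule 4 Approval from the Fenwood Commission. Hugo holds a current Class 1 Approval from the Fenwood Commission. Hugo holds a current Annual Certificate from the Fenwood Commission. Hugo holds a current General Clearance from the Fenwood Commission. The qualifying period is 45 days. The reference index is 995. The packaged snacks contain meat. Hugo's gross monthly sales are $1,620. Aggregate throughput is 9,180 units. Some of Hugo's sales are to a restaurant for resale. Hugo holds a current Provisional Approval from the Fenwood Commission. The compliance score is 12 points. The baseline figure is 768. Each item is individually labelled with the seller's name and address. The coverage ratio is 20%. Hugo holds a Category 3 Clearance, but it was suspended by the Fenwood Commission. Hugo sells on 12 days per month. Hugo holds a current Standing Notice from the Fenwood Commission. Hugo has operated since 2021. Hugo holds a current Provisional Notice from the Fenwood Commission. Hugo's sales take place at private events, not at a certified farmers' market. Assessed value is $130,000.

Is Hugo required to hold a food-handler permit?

No — exception (e) applies; Hugo is not required to hold a food-handler permit.

Exception (a) fails — sales are at private events, not a certified farmers' market.
Exception (b) requires that gross monthly sales are less than $1,440; but gross monthly sales are $1,620, not less than $1,440, so (b) is unavailable.
Exception (c)'s conditions are all satisfied: a current Provisional Notice is held; the packaged snacks are shelf-stable; assessed value is $130,000, meeting the $109,000 threshold. But applying paragraph (h): (h) is triggered — the reference index is 995, meeting the 875 threshold. So (c) is unavailable.
Exception (d): items are individually labelled; a current Provisional Approval is held — every condition holds. However, paragraph (i) must be considered: (i) applies — a current Standing Notice is held. Exception (d) does not apply.
All of (e)'s requirements are met (a current Schedule 4 Approval is held; the baseline figure is 768, under the 820 limit). Considering the limiting provisions: (j) would limit (e) — the coverage ratio is 20%, under the 22% limit — but (k) sets (j) aside: (k) operates against (j): the compliance score is 12 points, below the 14 points limit. (l) would limit (k) — a current General Clearance is held — but (m) sets (l) aside: (m) is triggered — a current Class 1 Approval is held. (n) would limit (m) — the packaged snacks contain meat — but (o) sets (n) aside: (o) operates — a current Annual Certificate is held. (p) is not triggered (the qualifying period is 45 days, short of 50 days), so (o) stands. (e) remains available.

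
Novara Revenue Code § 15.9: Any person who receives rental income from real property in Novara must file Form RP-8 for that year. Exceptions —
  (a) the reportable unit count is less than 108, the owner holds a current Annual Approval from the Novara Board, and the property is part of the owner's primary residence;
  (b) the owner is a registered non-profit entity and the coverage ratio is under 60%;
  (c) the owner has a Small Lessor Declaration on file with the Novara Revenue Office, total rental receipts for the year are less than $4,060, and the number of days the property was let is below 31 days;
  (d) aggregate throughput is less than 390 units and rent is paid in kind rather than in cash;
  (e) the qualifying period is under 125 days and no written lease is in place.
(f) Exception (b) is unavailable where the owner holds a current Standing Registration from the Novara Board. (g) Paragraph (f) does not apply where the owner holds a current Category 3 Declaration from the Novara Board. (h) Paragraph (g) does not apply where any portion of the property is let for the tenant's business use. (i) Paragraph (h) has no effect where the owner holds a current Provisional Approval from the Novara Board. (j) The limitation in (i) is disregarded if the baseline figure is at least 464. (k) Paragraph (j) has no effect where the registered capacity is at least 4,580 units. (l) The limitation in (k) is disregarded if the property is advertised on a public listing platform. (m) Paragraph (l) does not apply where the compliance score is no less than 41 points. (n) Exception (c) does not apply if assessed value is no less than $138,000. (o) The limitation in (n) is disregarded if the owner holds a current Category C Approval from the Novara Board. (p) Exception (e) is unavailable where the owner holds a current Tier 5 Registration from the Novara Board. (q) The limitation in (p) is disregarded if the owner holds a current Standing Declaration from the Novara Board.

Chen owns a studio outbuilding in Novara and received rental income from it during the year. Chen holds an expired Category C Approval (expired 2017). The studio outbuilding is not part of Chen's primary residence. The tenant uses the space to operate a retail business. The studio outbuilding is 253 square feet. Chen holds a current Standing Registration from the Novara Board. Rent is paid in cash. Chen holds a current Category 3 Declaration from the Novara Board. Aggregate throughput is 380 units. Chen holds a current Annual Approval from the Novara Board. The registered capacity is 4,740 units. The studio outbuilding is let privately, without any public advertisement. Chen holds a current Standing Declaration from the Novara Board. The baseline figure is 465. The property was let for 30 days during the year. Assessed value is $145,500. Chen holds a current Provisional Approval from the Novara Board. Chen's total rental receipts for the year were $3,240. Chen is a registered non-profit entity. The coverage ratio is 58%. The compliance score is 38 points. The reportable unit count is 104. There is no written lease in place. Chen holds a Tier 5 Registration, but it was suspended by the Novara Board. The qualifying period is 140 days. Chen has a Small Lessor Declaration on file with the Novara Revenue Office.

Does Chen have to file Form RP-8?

No — exception (b) applies; Chen is not required to file Form RP-8.

Exception (a) does not apply: the studio outbuilding is not part of the primary residence.
Exception (b)'s conditions are all satisfied: Chen is a registered non-profit; the coverage ratio is 58%, under the 60% limit. Under paragraphs (f)–(m): (f) is engaged (a current Standing Registration is held), but is overridden by (g): (g) operates against (f): a current Category 3 Declaration is held. (h) would limit (g) — the space is let for business use — but (i) sets (h) aside: (i) is engaged — a current Provisional Approval is held. (j) would limit (i) — the baseline figure is 465, meeting the 464 threshold — but (k) sets (j) aside: (k) applies — the registered capacity is 4,740 units, meeting the 4,580 units threshold. (l), which would lift (k), is not engaged — the property is let privately without advertisement. So (b) applies.
Exception (c)'s conditions are all satisfied: a Small Lessor Declaration is on file; total rental receipts for the year are $3,240, less than the $4,060 limit; the number of days the property was let is 30 days, below the 31 days limit. Turning to paragraphs (n)–(o): (n) operates against (c): assessed value is $145,500, meeting the $138,000 threshold. (o) does not operate here (the Category C Approval is not current), so (n) stands. So (c) is unavailable.
Exception (d) does not apply: rent is paid in cash.
Exception (e) requires that the qualifying period is under 125 days; but the qualifying period is 140 days, not under 125 days, so (e) is unavailable.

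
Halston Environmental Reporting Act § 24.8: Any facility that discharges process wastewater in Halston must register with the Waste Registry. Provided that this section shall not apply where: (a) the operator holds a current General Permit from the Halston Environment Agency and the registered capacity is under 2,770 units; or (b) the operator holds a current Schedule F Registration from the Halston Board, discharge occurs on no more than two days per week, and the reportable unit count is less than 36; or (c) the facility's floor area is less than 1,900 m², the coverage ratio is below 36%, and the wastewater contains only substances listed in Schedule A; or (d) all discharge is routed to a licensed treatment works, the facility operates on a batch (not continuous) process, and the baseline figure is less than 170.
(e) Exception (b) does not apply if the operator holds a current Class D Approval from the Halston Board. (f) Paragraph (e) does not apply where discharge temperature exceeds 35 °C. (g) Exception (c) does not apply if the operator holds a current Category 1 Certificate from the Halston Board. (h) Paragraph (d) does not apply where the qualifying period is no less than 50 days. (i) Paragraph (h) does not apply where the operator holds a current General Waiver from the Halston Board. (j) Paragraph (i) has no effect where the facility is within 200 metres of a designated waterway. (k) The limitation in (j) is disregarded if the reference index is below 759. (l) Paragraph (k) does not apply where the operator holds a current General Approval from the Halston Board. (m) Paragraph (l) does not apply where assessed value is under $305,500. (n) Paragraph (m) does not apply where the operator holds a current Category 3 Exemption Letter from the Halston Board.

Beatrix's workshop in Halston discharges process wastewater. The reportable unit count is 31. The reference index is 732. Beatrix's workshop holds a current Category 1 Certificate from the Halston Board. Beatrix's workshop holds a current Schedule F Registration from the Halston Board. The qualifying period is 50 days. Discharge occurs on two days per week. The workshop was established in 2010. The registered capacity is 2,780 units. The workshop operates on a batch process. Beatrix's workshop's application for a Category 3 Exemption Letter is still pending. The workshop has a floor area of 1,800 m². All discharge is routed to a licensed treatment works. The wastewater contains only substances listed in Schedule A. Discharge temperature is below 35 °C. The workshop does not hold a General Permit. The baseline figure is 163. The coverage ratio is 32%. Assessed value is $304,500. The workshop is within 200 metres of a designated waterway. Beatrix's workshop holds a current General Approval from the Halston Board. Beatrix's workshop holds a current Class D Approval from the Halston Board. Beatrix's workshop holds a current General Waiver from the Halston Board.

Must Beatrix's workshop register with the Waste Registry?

Exception (a) fails — no General Permit is held.
Exception (b) is satisfied on its face — a current Schedule F Registration is held; discharge occurs on no more than two days per week; the reportable unit count is 31, less than the 36 limit. But applying paragraphs (e)–(f): (e) operates — a current Class D Approval is held. (f) is not engaged (discharge temperature is below 35 °C), so (e) stands. So (b) is unavailable.
Exception (c)'s conditions are all satisfied: the facility's floor area is 1,800 m², less than the 1,900 m² limit; the coverage ratio is 32%, below the 36% limit; the wastewater is Schedule-A-only. However, paragraph (g) must be considered: (g) applies — a current Category 1 Certificate is held. Exception (c) does not apply.
Exception (d): discharge is routed to a licensed treatment works; the facility operates on a batch process; the baseline figure is 163, less than the 170 limit — every condition holds. As to paragraphs (h)–(n): (h) would limit (d) — the qualifying period is 50 days, meeting the 50 days threshold — but (i) sets (h) aside: (i) operates against (h): a current General Waiver is held. (j) is engaged (the workshop is within 200 m of a designated waterway), but yields to (k): (k) operates against (j): the reference index is 732, below the 759 limit. (l) is triggered (a current General Approval is held), but is displaced by (m): (m) operates against (l): assessed value is $304,500, under the $305,500 limit. (n), which would lift (m), is inapplicable — there is no Category 3 Exemption Letter in force. (d) remains available.

No — exception (d) applies; Beatrix's workshop is not required to register with the Waste Registry.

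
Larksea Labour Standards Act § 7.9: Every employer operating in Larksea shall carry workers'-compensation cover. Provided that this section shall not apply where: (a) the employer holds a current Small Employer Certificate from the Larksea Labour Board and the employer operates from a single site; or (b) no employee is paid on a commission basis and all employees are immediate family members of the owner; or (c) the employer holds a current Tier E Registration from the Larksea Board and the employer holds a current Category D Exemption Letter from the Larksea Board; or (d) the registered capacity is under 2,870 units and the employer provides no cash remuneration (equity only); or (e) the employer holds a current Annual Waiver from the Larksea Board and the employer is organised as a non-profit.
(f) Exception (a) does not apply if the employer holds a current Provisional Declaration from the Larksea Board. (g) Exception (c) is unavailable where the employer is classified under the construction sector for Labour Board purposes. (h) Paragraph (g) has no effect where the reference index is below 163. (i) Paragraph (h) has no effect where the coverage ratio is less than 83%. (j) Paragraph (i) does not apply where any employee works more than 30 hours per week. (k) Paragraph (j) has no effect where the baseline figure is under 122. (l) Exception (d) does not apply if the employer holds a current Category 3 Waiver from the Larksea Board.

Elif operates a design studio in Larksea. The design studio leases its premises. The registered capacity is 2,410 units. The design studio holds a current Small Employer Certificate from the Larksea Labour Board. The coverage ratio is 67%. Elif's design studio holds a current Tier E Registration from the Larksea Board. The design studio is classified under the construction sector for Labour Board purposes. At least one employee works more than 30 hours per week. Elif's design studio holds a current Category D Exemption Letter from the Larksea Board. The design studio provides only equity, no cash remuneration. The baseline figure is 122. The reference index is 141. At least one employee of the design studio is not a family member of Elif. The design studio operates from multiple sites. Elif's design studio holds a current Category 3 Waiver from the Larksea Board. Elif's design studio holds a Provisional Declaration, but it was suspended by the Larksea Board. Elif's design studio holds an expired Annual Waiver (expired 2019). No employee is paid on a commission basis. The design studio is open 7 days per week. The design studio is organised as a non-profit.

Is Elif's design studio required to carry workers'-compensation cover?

Exception (a) fails — the employer operates from multiple sites.
Exception (b) fails — at least one employee is not a family member.
Exception (c)'s conditions are all satisfied: a current Tier E Registration is held; a current Category D Exemption Letter is held. Considering the limiting provisions: (g) would limit (c) — the design studio is classified under the construction sector — but (h) sets (g) aside: (h) operates against (g): the reference index is 141, below the 163 limit. (i) would limit (h) — the coverage ratio is 67%, less than the 83% limit — but (j) sets (i) aside: (j) operates against (i): at least one employee exceeds 30 hours/week. (k) is inapplicable (the baseline figure is 122, not under 122), so (j) stands. So (c) applies.
Exception (d): the registered capacity is 2,410 units, under the 2,870 units limit; remuneration is equity-only — every condition holds. But applying paragraph (l): (l) operates against (d): a current Category 3 Waiver is held. So (d) is unavailable.
Exception (e) does not apply: the Annual Waiver is not current.

No — exception (c) applies; Elif's design studio is not required to carry workers'-compensation cover.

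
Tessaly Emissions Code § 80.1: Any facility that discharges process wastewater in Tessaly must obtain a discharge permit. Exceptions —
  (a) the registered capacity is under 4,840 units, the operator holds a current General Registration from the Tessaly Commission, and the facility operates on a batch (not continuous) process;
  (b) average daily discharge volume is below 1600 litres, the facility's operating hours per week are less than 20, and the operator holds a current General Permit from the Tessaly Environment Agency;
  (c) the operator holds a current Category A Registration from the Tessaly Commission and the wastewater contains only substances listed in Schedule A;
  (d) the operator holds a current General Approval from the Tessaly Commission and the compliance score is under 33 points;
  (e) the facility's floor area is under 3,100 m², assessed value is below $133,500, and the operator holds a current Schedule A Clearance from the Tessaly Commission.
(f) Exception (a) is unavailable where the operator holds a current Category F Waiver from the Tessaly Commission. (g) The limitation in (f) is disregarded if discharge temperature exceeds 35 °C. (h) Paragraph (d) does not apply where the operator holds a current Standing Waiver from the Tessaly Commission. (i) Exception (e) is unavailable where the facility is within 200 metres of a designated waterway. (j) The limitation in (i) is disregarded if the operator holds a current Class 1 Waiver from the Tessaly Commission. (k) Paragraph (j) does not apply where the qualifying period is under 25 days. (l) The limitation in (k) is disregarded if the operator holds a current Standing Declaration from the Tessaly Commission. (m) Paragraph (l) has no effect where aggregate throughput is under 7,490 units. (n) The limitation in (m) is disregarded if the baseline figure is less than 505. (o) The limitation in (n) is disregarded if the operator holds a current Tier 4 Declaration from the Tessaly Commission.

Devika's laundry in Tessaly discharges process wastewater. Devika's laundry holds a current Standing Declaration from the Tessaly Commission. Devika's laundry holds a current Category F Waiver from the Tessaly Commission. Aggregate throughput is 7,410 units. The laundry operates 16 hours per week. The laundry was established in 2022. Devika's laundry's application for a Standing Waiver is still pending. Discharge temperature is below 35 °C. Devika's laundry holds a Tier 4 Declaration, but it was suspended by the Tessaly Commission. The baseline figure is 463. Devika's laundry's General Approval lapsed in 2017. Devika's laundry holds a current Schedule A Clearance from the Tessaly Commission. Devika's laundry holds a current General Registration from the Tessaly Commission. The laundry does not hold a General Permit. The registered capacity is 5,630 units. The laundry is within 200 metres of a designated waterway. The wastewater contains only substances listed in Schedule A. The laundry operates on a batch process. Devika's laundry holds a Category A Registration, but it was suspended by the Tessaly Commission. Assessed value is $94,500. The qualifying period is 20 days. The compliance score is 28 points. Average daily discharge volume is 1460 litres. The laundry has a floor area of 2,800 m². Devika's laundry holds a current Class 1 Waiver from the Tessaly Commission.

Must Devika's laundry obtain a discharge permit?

Exception (a) does not apply: the registered capacity is 5,630 units, not under 4,840 units.
Exception (b) does not apply: no General Permit is held.
Exception (c) fails — no current Category A Registration is held.
Exception (d) fails — there is no General Approval in force.
Exception (e)'s conditions are all satisfied: the facility's floor area is 2,800 m², under the 3,100 m² limit; assessed value is $94,500, below the $133,500 limit; a current Schedule A Clearance is held. Applying paragraphs (i)–(o): (i) is engaged (the laundry is within 200 m of a designated waterway), but is displaced by (j): (j) operates against (i): a current Class 1 Waiver is held. (k) would limit (j) — the qualifying period is 20 days, under the 25 days limit — but (l) sets (k) aside: (l) is triggered — a current Standing Declaration is held. (m) would limit (l) — aggregate throughput is 7,410 units, under the 7,490 units limit — but (n) sets (m) aside: (n) operates — the baseline figure is 463, less than the 505 limit. (o), which would lift (n), is not engaged — no current Tier 4 Declaration is held. So (e) applies.

No — exception (e) applies; Devika's laundry is not required to obtain a discharge permit.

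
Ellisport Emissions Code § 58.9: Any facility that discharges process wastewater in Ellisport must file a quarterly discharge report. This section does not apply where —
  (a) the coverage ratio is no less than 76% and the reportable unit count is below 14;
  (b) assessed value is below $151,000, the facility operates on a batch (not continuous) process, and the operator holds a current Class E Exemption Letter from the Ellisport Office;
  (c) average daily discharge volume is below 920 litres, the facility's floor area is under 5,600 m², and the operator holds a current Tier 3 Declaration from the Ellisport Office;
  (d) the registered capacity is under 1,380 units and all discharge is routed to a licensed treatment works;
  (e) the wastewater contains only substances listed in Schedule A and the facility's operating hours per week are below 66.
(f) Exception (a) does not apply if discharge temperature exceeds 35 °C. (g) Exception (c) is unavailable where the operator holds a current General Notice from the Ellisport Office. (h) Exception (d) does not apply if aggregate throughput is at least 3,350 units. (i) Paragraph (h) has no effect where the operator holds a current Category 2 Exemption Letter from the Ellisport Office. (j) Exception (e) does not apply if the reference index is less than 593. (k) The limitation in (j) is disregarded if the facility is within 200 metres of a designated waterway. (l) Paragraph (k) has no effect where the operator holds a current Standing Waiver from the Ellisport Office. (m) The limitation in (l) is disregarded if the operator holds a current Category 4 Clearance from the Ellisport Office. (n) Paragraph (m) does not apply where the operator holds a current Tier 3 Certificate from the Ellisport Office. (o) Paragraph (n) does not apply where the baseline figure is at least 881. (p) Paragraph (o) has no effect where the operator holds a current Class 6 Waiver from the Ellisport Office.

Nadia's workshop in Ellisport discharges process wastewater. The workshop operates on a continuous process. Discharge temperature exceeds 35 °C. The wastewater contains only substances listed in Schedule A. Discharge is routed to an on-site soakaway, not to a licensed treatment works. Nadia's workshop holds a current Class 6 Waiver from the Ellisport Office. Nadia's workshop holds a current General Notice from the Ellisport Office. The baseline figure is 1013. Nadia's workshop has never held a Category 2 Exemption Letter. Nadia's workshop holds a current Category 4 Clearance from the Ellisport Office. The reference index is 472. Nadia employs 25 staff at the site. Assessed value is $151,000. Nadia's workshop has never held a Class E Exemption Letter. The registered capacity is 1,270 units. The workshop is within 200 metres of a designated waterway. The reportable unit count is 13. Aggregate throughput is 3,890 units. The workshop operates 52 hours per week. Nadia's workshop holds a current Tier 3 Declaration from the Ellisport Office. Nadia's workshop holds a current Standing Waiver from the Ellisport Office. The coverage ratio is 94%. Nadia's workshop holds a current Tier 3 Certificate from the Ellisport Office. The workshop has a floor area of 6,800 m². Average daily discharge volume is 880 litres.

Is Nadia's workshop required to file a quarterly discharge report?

Yes — Nadia's workshop must file a quarterly discharge report.

Exception (a): the coverage ratio is 94%, meeting the 76% threshold; the reportable unit count is 13, below the 14 limit — every condition holds. But: (f) operates against (a): discharge temperature exceeds 35 °C. (a) is therefore removed.
Exception (b) does not apply: assessed value is $151,000, not below $151,000.
Exception (c) fails — the facility's floor area is 6,800 m², not under 5,600 m².
Exception (d) requires that all discharge is routed to a licensed treatment works; but discharge is not routed to a licensed treatment works, so (d) is unavailable.
Exception (e) is satisfied on its face — the wastewater is Schedule-A-only; the facility's operating hours per week are 52, below the 66 limit. Turning to paragraphs (j)–(p): (j) is engaged — the reference index is 472, less than the 593 limit. (k) would limit (j) — the workshop is within 200 m of a designated waterway — but (l) sets (k) aside: (l) operates — a current Standing Waiver is held. (m) is triggered (a current Category 4 Clearance is held), but is displaced by (n): (n) is engaged — a current Tier 3 Certificate is held. (o) is engaged (the baseline figure is 1,013, meeting the 881 threshold), but is overridden by (p): (p) operates against (o): a current Class 6 Waiver is held. (e) is therefore removed.
No exception is made out. Nadia's workshop falls within the general rule.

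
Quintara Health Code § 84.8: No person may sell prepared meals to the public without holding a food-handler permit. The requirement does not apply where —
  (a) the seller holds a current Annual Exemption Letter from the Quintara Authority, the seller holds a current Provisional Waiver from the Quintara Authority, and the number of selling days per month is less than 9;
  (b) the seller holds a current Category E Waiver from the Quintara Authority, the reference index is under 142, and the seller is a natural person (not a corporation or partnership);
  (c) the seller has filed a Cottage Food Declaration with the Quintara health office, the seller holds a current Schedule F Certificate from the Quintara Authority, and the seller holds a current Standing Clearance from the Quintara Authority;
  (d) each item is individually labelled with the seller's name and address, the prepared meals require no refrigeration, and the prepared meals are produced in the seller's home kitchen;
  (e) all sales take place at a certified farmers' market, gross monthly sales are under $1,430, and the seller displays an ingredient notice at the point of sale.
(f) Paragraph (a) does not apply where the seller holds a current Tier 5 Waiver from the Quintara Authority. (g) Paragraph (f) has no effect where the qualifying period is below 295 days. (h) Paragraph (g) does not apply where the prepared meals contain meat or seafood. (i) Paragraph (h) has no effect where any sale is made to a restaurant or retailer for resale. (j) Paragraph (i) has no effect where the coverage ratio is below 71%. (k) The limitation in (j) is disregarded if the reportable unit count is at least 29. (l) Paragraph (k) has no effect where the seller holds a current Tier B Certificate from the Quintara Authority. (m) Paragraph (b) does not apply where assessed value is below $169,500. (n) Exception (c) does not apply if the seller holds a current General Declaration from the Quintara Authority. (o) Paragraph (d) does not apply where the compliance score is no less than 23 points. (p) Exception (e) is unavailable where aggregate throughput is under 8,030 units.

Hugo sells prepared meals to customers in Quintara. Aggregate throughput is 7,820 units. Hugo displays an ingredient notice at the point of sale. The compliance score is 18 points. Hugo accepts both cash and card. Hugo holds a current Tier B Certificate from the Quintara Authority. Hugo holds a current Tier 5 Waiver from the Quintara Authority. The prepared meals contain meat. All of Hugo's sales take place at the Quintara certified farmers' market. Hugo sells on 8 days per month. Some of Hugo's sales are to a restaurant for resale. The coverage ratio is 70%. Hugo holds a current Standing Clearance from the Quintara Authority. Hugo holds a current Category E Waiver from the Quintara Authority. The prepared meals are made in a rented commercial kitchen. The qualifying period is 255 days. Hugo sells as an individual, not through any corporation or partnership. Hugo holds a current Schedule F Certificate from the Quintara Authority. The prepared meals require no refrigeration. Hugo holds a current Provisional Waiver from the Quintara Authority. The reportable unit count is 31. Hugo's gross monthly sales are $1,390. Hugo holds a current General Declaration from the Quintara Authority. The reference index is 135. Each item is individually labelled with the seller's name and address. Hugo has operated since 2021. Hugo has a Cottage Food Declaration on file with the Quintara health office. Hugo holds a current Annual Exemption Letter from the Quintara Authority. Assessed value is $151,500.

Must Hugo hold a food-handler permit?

Exception (a): a current Annual Exemption Letter is held; a current Provisional Waiver is held; the number of selling days per month is 8, less than the 9 limit — every condition holds. But applying paragraphs (f)–(l): (f) applies — a current Tier 5 Waiver is held. (g) would limit (f) — the qualifying period is 255 days, below the 295 days limit — but (h) sets (g) aside: (h) is triggered — the prepared meals contain meat. (i) is triggered (some sales are to a restaurant for resale), but is overridden by (j): (j) operates against (i): the coverage ratio is 70%, below the 71% limit. (k) would limit (j) — the reportable unit count is 31, meeting the 29 threshold — but (l) sets (k) aside: (l) operates against (k): a current Tier B Certificate is held. So (a) is unavailable.
Exception (b)'s conditions are all satisfied: a current Category E Waiver is held; the reference index is 135, under the 142 limit; the seller is a natural person. But: (m) is engaged — assessed value is $151,500, below the $169,500 limit. So (b) is unavailable.
Exception (c) is satisfied on its face — a Cottage Food Declaration is on file; a current Schedule F Certificate is held; a current Standing Clearance is held. Turning to paragraph (n): (n) operates — a current General Declaration is held. Exception (c) does not apply.
Exception (d) fails — the prepared meals are made in a commercial kitchen, not a home kitchen.
Exception (e)'s conditions are all satisfied: all sales are at a certified farmers' market; gross monthly sales are $1,390, under the $1,430 limit; an ingredient notice is displayed. But applying paragraph (p): (p) operates against (e): aggregate throughput is 7,820 units, under the 8,030 units limit. So (e) is unavailable.
No exception is made out. Hugo falls within the general rule.

Yes — Hugo must hold a food-handler permit.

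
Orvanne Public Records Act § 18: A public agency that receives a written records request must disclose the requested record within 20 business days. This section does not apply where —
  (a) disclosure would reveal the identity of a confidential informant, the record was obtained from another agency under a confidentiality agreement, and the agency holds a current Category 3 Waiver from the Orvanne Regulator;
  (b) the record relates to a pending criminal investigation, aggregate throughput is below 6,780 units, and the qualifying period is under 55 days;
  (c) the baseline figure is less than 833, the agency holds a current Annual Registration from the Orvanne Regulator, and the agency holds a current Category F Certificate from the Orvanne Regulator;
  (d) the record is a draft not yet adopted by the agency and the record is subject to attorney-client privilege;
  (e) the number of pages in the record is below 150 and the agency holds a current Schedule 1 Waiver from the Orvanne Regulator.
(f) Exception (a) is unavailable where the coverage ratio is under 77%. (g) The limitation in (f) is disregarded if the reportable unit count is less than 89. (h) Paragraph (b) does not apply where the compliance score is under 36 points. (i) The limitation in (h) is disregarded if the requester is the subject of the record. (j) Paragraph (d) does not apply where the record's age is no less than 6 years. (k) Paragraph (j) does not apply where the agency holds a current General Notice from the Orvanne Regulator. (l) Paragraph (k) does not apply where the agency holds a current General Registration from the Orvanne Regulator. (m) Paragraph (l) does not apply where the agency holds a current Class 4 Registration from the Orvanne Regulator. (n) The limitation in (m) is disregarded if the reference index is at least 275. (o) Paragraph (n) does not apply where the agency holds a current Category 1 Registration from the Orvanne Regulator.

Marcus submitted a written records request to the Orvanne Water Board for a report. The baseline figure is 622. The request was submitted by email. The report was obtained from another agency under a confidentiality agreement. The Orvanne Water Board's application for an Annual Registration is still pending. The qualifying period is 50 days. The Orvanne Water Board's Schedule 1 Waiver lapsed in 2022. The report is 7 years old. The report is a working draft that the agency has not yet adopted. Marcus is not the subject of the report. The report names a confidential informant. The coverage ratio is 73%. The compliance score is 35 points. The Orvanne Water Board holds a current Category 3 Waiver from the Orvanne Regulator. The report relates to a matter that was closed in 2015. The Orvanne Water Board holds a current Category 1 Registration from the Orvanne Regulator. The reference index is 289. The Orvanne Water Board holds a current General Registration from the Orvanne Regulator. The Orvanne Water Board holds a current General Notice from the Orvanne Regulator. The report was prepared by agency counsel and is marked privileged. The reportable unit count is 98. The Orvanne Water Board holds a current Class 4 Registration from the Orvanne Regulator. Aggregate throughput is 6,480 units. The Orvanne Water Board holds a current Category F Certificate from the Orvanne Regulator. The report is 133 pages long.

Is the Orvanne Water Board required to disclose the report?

Exception (a) is satisfied on its face — the report names a confidential informant; the report was obtained under a confidentiality agreement; a current Category 3 Waiver is held. However, paragraphs (f)–(g) must be considered: (f) is engaged — the coverage ratio is 73%, under the 77% limit. (g) is inapplicable (the reportable unit count is 98, not less than 89), so (f) stands. Exception (a) does not apply.
Exception (b) fails — the report relates to a closed matter.
Exception (c) fails — no current Annual Registration is held.
Exception (d)'s conditions are all satisfied: the report is an unadopted draft; the report is privileged. Considering the limiting provisions: (j) applies (the record's age is 7 years, meeting the 6 years threshold), but is overridden by (k): (k) operates against (j): a current General Notice is held. (l) would limit (k) — a current General Registration is held — but (m) sets (l) aside: (m) is triggered — a current Class 4 Registration is held. (n) operates (the reference index is 289, meeting the 275 threshold), but is displaced by (o): (o) is triggered — a current Category 1 Registration is held. (d) remains available.
Exception (e) requires that the agency holds a current Schedule 1 Waiver from the Orvanne Regulator; but there is no Schedule 1 Waiver in force, so (e) is unavailable.

No — exception (d) applies; the Orvanne Water Board is not required to disclose the report.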